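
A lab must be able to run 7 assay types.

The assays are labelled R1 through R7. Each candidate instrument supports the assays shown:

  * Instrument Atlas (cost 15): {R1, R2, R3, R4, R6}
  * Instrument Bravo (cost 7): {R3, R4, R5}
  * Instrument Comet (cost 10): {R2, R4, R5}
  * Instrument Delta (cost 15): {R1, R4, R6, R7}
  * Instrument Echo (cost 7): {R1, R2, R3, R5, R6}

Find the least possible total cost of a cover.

Delta, Echo together cover every assay (Delta ∪ Echo = {R1, R2, R3, R4, R5, R6, R7}); total cost 15 + 7 = 22.
The greedy pick Echo, Bravo, Delta costs 29; no covering selection beats 22.

22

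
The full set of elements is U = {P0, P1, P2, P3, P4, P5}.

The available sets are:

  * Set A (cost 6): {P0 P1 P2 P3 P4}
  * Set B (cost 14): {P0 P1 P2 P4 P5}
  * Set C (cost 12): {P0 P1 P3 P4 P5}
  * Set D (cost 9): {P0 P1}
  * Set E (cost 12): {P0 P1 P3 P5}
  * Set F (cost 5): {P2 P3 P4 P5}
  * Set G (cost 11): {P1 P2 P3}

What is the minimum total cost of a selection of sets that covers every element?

11

A, F together cover every element (A ∪ F = {P0, P1, P2, P3, P4, P5}); total cost 6 + 5 = 11.
No covering selection has total cost below 11.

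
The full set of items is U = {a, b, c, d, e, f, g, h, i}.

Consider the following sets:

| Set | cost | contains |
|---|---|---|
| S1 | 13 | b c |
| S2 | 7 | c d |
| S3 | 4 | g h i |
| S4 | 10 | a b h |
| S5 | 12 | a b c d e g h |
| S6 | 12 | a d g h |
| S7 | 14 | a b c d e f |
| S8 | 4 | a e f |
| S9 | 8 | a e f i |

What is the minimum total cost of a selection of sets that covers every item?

18

S3, S7 together cover every item (S3 ∪ S7 = {a, b, c, d, e, f, g, h, i}); total cost 4 + 14 = 18.
The greedy pick S3, S8, S2, S4 costs 25; no covering selection beats 18.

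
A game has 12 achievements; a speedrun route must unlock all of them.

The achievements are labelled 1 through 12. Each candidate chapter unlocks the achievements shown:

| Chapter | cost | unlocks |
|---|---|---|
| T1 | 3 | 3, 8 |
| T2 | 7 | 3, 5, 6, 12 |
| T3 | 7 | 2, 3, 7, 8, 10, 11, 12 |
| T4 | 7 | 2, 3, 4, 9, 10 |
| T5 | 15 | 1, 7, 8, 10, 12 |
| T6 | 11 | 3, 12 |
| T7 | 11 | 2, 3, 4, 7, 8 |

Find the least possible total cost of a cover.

T2, T3, T4, T5 together cover every achievement (T2 ∪ T3 ∪ T4 ∪ T5 = {1, 2, 3, 4, 5, 6, 7, 8, 9, 10, 11, 12}); total cost 7 + 7 + 7 + 15 = 36.
No covering selection has total cost below 36.

36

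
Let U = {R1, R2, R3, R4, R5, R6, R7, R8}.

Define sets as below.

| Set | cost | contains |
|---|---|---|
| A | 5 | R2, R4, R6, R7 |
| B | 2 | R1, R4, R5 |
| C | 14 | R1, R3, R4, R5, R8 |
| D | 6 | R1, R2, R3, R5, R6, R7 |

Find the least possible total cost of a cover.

A, C together cover every item (A ∪ C = {R1, R2, R3, R4, R5, R6, R7, R8}); total cost 5 + 14 = 19.
The greedy pick B, D, C costs 22; no covering selection beats 19.

19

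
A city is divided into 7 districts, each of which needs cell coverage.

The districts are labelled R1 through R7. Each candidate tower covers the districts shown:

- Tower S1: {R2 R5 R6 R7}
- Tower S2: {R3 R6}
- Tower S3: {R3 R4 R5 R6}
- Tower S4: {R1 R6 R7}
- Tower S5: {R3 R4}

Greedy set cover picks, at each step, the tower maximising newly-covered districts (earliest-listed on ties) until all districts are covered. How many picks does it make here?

3

Greedy: pick S1 (covers 4 new) → pick S3 (covers 2 new) → pick S4 (covers 1 new). Total picks: 3.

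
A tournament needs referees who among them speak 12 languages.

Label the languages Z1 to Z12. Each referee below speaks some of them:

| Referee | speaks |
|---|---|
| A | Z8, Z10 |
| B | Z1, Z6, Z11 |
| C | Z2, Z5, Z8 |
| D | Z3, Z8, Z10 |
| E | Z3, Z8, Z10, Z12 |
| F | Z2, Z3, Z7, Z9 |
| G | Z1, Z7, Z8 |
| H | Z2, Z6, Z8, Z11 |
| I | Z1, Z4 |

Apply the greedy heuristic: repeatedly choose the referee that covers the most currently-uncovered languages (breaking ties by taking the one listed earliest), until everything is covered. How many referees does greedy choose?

5

Greedy: pick E (covers 4 new) → pick B (covers 3 new) → pick F (covers 3 new) → pick C (covers 1 new) → pick I (covers 1 new). Total picks: 5.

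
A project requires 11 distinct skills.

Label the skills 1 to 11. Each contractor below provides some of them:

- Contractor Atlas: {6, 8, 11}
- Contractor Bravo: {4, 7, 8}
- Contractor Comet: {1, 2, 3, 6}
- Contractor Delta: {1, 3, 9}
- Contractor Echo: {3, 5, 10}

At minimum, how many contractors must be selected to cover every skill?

5

Take {Atlas, Bravo, Comet, Delta, Echo}. Their union is {1, 2, 3, 4, 5, 6, 7, 8, 9, 10, 11}, which is all 11 skills.
No 4 of the 5 contractors cover everything (all 5 combinations miss at least one skill), so 5 is optimal.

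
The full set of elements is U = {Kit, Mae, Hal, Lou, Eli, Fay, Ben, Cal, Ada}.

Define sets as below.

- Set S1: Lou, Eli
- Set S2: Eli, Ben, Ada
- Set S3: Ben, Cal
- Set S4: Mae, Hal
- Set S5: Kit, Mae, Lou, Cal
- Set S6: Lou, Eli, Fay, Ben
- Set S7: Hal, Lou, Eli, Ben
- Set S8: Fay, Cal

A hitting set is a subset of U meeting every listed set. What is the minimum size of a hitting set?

H = {Hal, Eli, Cal} meets every set (each contains at least one member of H), and |H| = 3.
The sets S1, S4, S8 are pairwise disjoint, so any hitting set needs a separate element for each — at least 3. Hence 3 is optimal.

3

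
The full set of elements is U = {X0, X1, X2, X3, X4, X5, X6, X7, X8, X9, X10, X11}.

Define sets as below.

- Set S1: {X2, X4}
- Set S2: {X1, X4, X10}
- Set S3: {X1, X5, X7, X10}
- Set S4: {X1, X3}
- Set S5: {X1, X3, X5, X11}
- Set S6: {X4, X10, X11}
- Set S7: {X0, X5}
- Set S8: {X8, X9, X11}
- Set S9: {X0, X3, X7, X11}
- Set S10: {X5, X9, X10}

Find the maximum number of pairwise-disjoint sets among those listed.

4

S1, S4, S7, S8 are pairwise disjoint (S1={X2,X4}; S4={X1,X3}; S7={X0,X5}; S8={X8,X9,X11}).
Every remaining set overlaps one of these, and no 5 of the listed sets are pairwise disjoint, so 4 is the maximum.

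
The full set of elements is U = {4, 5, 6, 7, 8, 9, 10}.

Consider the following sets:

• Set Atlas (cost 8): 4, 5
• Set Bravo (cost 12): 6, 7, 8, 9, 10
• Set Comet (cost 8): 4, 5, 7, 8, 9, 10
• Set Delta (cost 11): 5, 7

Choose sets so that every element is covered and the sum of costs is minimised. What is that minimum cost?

Atlas, Bravo together cover every element (Atlas ∪ Bravo = {4, 5, 6, 7, 8, 9, 10}); total cost 8 + 12 = 20.
No covering selection has total cost below 20.

20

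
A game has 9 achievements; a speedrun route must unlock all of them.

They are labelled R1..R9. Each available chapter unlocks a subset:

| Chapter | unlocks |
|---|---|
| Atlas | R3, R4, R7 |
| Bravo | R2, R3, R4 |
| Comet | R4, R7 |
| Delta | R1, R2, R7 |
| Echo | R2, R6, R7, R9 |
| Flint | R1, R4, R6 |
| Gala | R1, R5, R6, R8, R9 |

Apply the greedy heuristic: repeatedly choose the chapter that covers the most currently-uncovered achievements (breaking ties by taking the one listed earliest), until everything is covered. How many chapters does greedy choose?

Greedy: pick Gala (covers 5 new) → pick Atlas (covers 3 new) → pick Bravo (covers 1 new). Total picks: 3.

3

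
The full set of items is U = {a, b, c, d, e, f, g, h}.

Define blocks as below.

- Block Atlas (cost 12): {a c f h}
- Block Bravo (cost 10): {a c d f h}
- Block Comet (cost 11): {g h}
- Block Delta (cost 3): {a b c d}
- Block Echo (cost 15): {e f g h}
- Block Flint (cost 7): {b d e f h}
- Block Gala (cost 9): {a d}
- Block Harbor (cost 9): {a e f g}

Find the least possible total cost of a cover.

Delta, Echo together cover every item (Delta ∪ Echo = {a, b, c, d, e, f, g, h}); total cost 3 + 15 = 18.
The greedy pick Delta, Flint, Harbor costs 19; no covering selection beats 18.

18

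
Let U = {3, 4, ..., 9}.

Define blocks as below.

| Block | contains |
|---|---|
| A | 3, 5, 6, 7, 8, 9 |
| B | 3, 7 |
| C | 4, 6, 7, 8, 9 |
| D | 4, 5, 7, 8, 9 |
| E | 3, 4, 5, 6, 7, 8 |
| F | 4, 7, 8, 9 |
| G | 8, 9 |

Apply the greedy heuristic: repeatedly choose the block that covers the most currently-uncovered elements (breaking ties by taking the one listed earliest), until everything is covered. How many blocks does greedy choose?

2

Greedy: pick A (covers 6 new) → pick C (covers 1 new). Total picks: 2.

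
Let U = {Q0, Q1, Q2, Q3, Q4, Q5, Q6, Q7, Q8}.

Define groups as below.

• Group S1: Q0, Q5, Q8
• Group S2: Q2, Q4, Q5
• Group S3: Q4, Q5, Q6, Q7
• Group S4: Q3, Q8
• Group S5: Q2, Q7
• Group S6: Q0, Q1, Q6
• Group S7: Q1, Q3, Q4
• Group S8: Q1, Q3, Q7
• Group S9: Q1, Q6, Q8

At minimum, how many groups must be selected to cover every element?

4

S1 and S5 and S7 and S9 together: S1 ∪ S5 ∪ S7 ∪ S9 = {Q0, Q1, Q2, Q3, Q4, Q5, Q6, Q7, Q8} — every element is covered.
No 3 of the 9 groups cover everything (all 84 combinations miss at least one element), so 4 is optimal.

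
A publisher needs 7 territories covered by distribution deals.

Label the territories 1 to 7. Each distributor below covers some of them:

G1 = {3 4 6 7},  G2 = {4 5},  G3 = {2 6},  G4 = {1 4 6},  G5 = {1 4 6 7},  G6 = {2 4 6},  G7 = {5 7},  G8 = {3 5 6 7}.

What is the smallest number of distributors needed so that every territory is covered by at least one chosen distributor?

Take {G4, G6, G8}. Their union is {1, 2, 3, 4, 5, 6, 7}, which is all 7 territories.
No 2 of the 8 distributors cover everything (all 28 combinations miss at least one territory), so 3 is optimal.

3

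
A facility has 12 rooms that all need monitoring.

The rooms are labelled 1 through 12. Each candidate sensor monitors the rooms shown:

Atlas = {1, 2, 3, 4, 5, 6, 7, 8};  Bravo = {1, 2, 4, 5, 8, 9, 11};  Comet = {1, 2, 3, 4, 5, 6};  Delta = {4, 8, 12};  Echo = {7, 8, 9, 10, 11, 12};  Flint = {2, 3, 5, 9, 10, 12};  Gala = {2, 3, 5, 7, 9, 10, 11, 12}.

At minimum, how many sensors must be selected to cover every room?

2

Take {Atlas, Gala}. Their union is {1, 2, 3, 4, 5, 6, 7, 8, 9, 10, 11, 12}, which is all 12 rooms.
No single sensor has all 12 rooms (the largest, Atlas, has 8), so 2 is optimal.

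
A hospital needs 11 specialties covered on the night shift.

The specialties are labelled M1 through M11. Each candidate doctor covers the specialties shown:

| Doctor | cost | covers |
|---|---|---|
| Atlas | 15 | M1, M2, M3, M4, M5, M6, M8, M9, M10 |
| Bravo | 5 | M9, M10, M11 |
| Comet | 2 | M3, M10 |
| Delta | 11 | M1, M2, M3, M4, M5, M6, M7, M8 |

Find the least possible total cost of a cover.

16

Bravo, Delta together cover every specialty (Bravo ∪ Delta = {M1, M2, M3, M4, M5, M6, M7, M8, M9, M10, M11}); total cost 5 + 11 = 16.
The greedy pick Comet, Delta, Bravo costs 18; no covering selection beats 16.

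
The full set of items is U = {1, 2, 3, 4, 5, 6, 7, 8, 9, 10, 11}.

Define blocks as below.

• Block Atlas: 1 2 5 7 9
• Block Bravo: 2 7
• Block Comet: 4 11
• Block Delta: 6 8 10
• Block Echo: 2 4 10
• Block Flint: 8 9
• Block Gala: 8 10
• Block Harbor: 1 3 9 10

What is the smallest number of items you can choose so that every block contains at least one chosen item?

H = {2, 3, 4, 8} meets every block (each contains at least one member of H), and |H| = 4.
No choice of 3 items meets every block, so 4 is the minimum.

4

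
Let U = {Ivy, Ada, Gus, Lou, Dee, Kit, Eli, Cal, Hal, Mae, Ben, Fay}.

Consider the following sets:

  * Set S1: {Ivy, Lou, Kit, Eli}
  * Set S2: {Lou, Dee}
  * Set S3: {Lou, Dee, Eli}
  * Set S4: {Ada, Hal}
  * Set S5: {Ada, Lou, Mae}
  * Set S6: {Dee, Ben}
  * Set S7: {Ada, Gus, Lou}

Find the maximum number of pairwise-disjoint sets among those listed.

S1, S4, S6 are pairwise disjoint (S1={Ivy,Lou,Kit,Eli}; S4={Ada,Hal}; S6={Dee,Ben}).
Every remaining set overlaps one of these, and no 4 of the listed sets are pairwise disjoint, so 3 is the maximum.

3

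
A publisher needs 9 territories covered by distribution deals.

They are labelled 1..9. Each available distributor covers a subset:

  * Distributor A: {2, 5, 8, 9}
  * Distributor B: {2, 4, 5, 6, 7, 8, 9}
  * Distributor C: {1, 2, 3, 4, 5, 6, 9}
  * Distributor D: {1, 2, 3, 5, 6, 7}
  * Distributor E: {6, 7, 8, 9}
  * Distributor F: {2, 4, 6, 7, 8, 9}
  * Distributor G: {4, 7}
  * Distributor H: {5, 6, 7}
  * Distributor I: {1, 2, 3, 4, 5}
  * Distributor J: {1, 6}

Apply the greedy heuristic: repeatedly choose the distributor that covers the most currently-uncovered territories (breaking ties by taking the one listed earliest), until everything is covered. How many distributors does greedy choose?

2

Greedy: pick B (covers 7 new) → pick C (covers 2 new). Total picks: 2.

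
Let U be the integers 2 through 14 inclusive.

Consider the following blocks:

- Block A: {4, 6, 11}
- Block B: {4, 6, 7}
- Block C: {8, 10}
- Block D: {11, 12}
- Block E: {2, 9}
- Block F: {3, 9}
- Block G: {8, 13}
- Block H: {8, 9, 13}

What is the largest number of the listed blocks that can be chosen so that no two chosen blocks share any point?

B, D, F, G are pairwise disjoint (B={4,6,7}; D={11,12}; F={3,9}; G={8,13}).
Every remaining block overlaps one of these, and no 5 of the listed blocks are pairwise disjoint, so 4 is the maximum.

4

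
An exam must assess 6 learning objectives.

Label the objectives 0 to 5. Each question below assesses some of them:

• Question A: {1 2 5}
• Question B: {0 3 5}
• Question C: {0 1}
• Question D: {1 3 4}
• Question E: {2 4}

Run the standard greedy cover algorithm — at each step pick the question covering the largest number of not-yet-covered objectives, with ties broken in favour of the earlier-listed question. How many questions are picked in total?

3

Greedy: pick A (covers 3 new) → pick B (covers 2 new) → pick D (covers 1 new). Total picks: 3.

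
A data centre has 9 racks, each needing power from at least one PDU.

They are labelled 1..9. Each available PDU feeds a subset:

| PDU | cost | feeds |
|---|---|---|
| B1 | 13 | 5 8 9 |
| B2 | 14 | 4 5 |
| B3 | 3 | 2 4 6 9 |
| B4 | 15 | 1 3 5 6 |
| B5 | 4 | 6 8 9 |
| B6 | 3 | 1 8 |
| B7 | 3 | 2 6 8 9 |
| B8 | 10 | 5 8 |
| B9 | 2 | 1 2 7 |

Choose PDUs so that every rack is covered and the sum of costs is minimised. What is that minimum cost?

23

B3, B4, B7, B9 together cover every rack (B3 ∪ B4 ∪ B7 ∪ B9 = {1, 2, 3, 4, 5, 6, 7, 8, 9}); total cost 3 + 15 + 3 + 2 = 23.
No covering selection has total cost below 23.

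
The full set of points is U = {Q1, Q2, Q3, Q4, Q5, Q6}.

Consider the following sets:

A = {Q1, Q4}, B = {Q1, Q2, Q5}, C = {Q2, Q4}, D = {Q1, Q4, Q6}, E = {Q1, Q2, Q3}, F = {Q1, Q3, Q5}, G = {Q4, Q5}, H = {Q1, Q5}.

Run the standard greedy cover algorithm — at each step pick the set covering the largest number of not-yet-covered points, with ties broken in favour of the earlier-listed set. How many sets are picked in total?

Greedy: pick B (covers 3 new) → pick D (covers 2 new) → pick E (covers 1 new). Total picks: 3.

3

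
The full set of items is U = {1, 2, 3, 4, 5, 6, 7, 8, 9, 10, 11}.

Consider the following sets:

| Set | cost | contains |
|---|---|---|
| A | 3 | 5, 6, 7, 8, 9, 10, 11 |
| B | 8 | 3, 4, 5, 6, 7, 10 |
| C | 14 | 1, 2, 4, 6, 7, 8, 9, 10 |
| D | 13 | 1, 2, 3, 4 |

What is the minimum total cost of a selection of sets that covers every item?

A, D together cover every item (A ∪ D = {1, 2, 3, 4, 5, 6, 7, 8, 9, 10, 11}); total cost 3 + 13 = 16.
No covering selection has total cost below 16.

16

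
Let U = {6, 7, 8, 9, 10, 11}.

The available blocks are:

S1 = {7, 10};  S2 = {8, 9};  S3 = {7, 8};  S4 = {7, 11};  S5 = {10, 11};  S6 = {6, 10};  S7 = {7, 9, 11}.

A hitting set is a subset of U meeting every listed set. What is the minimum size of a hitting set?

3

Take H = {7, 8, 10}. Each listed block contains at least one of these, so H is a hitting set of size 3.
The blocks S2, S4, S6 are pairwise disjoint, so any hitting set needs a separate point for each — at least 3. Hence 3 is optimal.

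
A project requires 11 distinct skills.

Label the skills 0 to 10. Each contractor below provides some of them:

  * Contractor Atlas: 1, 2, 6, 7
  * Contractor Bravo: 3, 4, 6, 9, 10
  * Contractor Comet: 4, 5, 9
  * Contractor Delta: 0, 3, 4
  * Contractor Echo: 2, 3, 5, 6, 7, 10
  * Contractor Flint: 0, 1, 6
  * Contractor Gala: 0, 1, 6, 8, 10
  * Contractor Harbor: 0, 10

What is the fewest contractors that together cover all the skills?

3

Bravo and Echo and Gala together: Bravo ∪ Echo ∪ Gala = {0, 1, 2, 3, 4, 5, 6, 7, 8, 9, 10} — every skill is covered.
Only Gala contains 8, so Gala is forced; the remaining 6 skills need at least 2 more contractors (each remaining contractor adds at most 4) — so at least 3 contractors are needed, and 3 is optimal.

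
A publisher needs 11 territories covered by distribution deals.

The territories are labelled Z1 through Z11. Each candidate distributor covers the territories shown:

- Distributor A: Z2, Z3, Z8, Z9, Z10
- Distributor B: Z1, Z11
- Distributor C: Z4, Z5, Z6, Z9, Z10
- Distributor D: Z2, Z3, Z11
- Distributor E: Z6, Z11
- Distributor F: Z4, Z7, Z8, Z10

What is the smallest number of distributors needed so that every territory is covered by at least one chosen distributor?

Take {A, B, C, F}. Their union is {Z1, Z2, Z3, Z4, Z5, Z6, Z7, Z8, Z9, Z10, Z11}, which is all 11 territories.
Only F contains Z7, so F is forced; the remaining 7 territories need at least 3 more distributors (each remaining distributor adds at most 3) — so at least 4 distributors are needed, and 4 is optimal.

4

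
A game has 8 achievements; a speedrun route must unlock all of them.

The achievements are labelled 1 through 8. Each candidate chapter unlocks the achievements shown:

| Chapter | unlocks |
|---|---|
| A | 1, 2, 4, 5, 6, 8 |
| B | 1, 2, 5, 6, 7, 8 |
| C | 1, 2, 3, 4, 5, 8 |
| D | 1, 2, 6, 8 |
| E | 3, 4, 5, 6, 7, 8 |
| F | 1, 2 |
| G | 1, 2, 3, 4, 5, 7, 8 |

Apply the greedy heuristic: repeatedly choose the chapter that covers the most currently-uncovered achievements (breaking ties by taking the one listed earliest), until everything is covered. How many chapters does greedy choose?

2

Greedy: pick G (covers 7 new) → pick A (covers 1 new). Total picks: 2.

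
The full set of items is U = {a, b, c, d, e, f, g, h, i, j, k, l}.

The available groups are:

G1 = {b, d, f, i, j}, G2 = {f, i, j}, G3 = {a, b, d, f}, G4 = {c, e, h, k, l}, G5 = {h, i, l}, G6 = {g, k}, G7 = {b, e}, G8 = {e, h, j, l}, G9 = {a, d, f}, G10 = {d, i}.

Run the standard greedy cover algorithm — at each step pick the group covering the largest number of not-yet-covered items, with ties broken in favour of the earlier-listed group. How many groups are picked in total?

4

Greedy: pick G1 (covers 5 new) → pick G4 (covers 5 new) → pick G3 (covers 1 new) → pick G6 (covers 1 new). Total picks: 4.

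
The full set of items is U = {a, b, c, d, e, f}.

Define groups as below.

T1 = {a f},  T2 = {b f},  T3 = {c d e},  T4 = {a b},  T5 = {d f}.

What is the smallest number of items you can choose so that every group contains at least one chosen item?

3

Take H = {b, c, f}. Each listed group contains at least one of these, so H is a hitting set of size 3.
No choice of 2 items meets every group, so 3 is the minimum.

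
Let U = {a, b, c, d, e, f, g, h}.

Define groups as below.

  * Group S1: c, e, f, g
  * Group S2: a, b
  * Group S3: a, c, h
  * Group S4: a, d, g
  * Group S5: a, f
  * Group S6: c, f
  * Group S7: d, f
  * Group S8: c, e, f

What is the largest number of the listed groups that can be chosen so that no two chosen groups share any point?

2

S3, S7 are pairwise disjoint (S3={a,c,h}; S7={d,f}).
Every remaining group overlaps one of these, and no 3 of the listed groups are pairwise disjoint, so 2 is the maximum.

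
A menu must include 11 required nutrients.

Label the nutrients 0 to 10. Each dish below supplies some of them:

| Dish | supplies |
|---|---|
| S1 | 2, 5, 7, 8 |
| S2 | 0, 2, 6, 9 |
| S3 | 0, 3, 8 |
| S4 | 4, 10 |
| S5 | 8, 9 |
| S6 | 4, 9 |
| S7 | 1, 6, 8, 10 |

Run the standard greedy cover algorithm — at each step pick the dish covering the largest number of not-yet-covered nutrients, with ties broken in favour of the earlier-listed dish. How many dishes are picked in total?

Greedy: pick S1 (covers 4 new) → pick S2 (covers 3 new) → pick S4 (covers 2 new) → pick S3 (covers 1 new) → pick S7 (covers 1 new). Total picks: 5.
(The true minimum cover uses only 4 dishes, so greedy is not optimal here.)

5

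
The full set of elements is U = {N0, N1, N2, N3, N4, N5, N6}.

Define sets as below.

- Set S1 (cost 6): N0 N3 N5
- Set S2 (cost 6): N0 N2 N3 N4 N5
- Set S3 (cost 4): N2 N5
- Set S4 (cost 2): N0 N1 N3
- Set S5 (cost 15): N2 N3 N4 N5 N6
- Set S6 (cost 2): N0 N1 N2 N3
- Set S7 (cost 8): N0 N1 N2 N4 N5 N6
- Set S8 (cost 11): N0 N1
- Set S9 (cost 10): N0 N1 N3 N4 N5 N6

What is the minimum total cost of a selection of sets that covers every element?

S4, S7 together cover every element (S4 ∪ S7 = {N0, N1, N2, N3, N4, N5, N6}); total cost 2 + 8 = 10.
No covering selection has total cost below 10.

10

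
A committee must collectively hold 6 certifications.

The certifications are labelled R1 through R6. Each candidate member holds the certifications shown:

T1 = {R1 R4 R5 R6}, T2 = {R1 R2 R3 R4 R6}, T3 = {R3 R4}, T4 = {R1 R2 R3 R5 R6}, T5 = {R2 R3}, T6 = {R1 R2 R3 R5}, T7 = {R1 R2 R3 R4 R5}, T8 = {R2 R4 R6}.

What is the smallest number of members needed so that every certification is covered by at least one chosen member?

T4 and T8 together: T4 ∪ T8 = {R1, R2, R3, R4, R5, R6} — every certification is covered.
No single member has all 6 certifications (the largest, T2, has 5), so 2 is optimal.

2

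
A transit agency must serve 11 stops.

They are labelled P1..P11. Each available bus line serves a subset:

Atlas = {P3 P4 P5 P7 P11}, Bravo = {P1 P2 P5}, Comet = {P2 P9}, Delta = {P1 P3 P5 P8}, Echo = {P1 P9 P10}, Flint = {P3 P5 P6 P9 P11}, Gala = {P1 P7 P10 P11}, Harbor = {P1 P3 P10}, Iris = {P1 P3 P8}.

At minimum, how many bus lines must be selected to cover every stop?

Take {Atlas, Comet, Echo, Flint, Iris}. Their union is {P1, P2, P3, P4, P5, P6, P7, P8, P9, P10, P11}, which is all 11 stops.
No 4 of the 9 bus lines cover everything (all 126 combinations miss at least one stop), so 5 is optimal.

5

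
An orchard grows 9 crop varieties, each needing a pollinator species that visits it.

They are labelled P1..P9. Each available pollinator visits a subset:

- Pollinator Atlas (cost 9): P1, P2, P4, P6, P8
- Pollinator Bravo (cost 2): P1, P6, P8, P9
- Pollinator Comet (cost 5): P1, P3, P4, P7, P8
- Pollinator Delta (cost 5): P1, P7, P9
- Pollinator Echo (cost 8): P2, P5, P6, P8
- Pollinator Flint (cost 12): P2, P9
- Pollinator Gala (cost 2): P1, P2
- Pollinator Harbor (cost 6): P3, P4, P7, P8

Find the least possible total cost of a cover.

15

Bravo, Comet, Echo together cover every variety (Bravo ∪ Comet ∪ Echo = {P1, P2, P3, P4, P5, P6, P7, P8, P9}); total cost 2 + 5 + 8 = 15.
The greedy pick Bravo, Comet, Gala, Echo costs 17; no covering selection beats 15.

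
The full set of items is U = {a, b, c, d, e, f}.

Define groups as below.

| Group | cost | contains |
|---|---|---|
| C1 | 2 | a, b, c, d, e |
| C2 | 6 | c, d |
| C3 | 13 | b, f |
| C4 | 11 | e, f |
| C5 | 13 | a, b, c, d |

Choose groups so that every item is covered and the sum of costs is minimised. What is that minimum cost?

13

C1, C4 together cover every item (C1 ∪ C4 = {a, b, c, d, e, f}); total cost 2 + 11 = 13.
No covering selection has total cost below 13.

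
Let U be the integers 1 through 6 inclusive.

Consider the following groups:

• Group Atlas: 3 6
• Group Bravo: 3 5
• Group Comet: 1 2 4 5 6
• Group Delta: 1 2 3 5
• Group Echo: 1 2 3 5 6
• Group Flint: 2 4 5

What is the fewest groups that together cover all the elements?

Atlas and Comet together: Atlas ∪ Comet = {1, 2, 3, 4, 5, 6} — every element is covered.
No single group has all 6 elements (the largest, Comet, has 5), so 2 is optimal.

2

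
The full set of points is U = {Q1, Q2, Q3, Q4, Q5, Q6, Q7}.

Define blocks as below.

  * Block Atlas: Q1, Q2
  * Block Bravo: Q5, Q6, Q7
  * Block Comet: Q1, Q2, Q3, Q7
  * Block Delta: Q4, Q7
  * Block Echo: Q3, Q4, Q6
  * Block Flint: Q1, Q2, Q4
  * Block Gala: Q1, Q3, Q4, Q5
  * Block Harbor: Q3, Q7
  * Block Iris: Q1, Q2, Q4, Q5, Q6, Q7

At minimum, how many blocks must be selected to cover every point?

Gala and Iris together: Gala ∪ Iris = {Q1, Q2, Q3, Q4, Q5, Q6, Q7} — every point is covered.
No single block has all 7 points (the largest, Iris, has 6), so 2 is optimal.

2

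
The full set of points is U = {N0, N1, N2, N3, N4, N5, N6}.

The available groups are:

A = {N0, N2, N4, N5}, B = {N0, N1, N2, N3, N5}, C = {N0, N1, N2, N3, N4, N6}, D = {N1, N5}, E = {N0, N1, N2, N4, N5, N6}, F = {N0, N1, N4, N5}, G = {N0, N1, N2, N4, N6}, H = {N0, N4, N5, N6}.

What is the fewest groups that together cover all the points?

2

A and C together: A ∪ C = {N0, N1, N2, N3, N4, N5, N6} — every point is covered.
No single group has all 7 points (the largest, C, has 6), so 2 is optimal.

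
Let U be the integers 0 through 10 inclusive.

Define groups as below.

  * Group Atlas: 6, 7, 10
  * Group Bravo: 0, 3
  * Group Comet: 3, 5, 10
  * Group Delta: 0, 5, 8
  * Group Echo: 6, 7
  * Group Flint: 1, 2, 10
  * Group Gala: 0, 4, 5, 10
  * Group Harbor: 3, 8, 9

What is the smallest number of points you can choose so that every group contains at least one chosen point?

Take H = {0, 6, 9, 10}. Each listed group contains at least one of these, so H is a hitting set of size 4.
No choice of 3 points meets every group, so 4 is the minimum.

4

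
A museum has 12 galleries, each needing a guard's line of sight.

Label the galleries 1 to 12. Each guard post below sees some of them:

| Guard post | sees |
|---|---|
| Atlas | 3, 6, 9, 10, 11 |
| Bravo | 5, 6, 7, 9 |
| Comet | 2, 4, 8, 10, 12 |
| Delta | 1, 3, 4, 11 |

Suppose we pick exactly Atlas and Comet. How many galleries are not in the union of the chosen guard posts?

3

Union of Atlas, Comet = {2, 3, 4, 6, 8, 9, 10, 11, 12}.
Not covered: 1, 5, 7 — 3 galleries.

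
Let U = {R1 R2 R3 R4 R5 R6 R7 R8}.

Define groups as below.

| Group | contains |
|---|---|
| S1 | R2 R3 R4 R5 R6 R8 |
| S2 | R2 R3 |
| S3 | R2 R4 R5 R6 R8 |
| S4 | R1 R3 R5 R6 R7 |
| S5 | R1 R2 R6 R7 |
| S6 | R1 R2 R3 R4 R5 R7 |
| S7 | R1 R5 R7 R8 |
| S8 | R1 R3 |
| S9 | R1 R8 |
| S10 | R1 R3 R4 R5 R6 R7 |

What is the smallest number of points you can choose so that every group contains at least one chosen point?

2

Take H = {R1, R2}. Each listed group contains at least one of these, so H is a hitting set of size 2.
The groups S2, S7 are pairwise disjoint, so any hitting set needs a separate point for each — at least 2. Hence 2 is optimal.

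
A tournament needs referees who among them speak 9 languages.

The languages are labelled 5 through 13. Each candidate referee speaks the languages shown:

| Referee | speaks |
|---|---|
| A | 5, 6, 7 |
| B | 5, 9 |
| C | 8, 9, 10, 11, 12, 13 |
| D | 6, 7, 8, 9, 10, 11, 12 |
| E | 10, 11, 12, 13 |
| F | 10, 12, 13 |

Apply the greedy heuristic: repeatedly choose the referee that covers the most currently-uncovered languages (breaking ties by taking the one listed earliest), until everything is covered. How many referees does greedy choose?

3

Greedy: pick D (covers 7 new) → pick A (covers 1 new) → pick C (covers 1 new). Total picks: 3.
(The true minimum cover uses only 2 referees, so greedy is not optimal here.)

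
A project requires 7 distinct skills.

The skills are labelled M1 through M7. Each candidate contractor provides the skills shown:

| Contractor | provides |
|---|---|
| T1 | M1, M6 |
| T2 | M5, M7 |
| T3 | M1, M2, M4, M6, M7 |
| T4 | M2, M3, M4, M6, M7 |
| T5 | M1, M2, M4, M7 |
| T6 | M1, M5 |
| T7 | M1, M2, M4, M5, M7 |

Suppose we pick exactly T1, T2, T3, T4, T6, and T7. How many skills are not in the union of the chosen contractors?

0

Union of T1, T2, T3, T4, T6, T7 = {M1, M2, M3, M4, M5, M6, M7} — that's every skill, so 0 are uncovered.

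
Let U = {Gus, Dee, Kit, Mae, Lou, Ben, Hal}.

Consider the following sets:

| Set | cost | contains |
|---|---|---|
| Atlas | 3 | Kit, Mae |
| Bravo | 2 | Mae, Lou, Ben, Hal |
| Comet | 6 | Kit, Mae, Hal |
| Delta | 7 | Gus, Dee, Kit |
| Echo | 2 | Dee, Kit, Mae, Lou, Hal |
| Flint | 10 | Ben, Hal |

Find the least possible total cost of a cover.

9

Bravo, Delta together cover every element (Bravo ∪ Delta = {Gus, Dee, Kit, Mae, Lou, Ben, Hal}); total cost 2 + 7 = 9.
The greedy pick Echo, Bravo, Delta costs 11; no covering selection beats 9.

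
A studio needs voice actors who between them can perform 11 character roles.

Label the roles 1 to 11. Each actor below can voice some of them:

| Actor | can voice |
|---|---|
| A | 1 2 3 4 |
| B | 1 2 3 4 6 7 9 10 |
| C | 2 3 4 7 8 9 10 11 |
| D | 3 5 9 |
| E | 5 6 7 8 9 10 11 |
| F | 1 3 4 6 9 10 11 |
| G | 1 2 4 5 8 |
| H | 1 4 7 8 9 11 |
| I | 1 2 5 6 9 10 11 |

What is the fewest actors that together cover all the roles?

2

B and E together: B ∪ E = {1, 2, 3, 4, 5, 6, 7, 8, 9, 10, 11} — every role is covered.
No single actor has all 11 roles (the largest, B, has 8), so 2 is optimal.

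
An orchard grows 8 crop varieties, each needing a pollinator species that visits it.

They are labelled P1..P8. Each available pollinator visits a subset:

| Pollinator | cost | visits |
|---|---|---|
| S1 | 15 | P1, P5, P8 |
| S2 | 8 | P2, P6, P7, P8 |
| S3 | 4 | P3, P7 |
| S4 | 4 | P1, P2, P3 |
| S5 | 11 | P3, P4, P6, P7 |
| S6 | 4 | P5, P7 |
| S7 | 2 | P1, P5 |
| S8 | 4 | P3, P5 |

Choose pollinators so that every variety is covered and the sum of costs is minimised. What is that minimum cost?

21

S2, S5, S7 together cover every variety (S2 ∪ S5 ∪ S7 = {P1, P2, P3, P4, P5, P6, P7, P8}); total cost 8 + 11 + 2 = 21.
The greedy pick S7, S2, S3, S5 costs 25; no covering selection beats 21.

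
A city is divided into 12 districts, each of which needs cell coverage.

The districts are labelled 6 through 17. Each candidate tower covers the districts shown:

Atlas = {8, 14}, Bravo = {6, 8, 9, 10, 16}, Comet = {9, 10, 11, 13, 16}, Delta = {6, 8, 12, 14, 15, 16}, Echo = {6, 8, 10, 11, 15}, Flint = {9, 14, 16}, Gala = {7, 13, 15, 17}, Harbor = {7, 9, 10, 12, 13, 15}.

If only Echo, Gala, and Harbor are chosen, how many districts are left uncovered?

2

Union of Echo, Gala, Harbor = {6, 7, 8, 9, 10, 11, 12, 13, 15, 17}.
Not covered: 14, 16 — 2 districts.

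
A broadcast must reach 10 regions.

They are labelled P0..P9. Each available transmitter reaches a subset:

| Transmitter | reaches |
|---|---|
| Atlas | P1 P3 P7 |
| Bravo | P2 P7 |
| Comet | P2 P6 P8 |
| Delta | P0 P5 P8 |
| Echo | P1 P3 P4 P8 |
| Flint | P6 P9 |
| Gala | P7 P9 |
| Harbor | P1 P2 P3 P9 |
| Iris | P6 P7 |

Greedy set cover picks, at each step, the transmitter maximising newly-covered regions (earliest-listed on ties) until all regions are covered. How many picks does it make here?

Greedy: pick Echo (covers 4 new) → pick Bravo (covers 2 new) → pick Delta (covers 2 new) → pick Flint (covers 2 new). Total picks: 4.

4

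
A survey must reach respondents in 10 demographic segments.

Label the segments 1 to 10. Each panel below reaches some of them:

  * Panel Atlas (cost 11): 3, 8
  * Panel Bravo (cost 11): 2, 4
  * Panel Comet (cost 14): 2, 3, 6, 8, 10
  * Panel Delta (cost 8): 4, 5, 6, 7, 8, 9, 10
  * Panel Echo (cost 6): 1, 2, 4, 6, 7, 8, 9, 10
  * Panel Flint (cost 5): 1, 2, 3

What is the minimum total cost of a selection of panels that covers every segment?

Delta, Flint together cover every segment (Delta ∪ Flint = {1, 2, 3, 4, 5, 6, 7, 8, 9, 10}); total cost 8 + 5 = 13.
The greedy pick Echo, Flint, Delta costs 19; no covering selection beats 13.

13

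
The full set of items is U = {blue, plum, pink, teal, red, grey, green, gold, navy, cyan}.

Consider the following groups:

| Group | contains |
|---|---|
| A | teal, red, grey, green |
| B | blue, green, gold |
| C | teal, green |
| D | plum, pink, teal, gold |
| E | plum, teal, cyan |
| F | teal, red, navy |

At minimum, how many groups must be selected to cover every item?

5

Take {A, B, D, E, F}. Their union is {blue, plum, pink, teal, red, grey, green, gold, navy, cyan}, which is all 10 items.
No 4 of the 6 groups cover everything (all 15 combinations miss at least one item), so 5 is optimal.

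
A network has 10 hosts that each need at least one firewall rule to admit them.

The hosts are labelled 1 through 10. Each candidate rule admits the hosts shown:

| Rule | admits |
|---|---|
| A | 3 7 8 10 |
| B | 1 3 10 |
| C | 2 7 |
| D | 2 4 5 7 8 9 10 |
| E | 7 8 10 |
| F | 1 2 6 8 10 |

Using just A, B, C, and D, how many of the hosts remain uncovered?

Union of A, B, C, D = {1, 2, 3, 4, 5, 7, 8, 9, 10}.
Not covered: 6 — 1 host.

1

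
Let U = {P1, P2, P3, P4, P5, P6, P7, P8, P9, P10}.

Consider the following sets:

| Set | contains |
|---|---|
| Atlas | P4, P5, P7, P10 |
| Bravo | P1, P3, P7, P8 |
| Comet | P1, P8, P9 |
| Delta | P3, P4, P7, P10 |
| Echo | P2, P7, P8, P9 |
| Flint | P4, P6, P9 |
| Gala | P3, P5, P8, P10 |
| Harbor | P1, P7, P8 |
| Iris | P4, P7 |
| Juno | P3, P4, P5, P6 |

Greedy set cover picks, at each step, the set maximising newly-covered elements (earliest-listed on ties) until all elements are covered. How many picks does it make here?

4

Greedy: pick Atlas (covers 4 new) → pick Bravo (covers 3 new) → pick Echo (covers 2 new) → pick Flint (covers 1 new). Total picks: 4.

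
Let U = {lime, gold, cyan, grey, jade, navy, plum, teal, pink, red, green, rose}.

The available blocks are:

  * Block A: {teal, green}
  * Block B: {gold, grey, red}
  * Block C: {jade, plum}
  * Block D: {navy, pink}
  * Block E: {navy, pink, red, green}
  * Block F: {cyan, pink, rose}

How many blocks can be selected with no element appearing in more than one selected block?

4

A, B, C, D are pairwise disjoint (A={teal,green}; B={gold,grey,red}; C={jade,plum}; D={navy,pink}).
Every remaining block overlaps one of these, and no 5 of the listed blocks are pairwise disjoint, so 4 is the maximum.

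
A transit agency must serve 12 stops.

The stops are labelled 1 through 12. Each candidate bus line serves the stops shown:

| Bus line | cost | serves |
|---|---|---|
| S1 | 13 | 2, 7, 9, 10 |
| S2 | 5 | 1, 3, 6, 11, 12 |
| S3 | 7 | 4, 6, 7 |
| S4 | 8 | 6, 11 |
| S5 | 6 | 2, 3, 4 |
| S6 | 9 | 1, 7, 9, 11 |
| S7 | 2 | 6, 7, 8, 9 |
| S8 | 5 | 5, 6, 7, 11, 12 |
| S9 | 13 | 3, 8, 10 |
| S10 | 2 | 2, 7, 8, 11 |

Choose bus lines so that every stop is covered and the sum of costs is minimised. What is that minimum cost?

S1, S2, S5, S8, S10 together cover every stop (S1 ∪ S2 ∪ S5 ∪ S8 ∪ S10 = {1, 2, 3, 4, 5, 6, 7, 8, 9, 10, 11, 12}); total cost 13 + 5 + 6 + 5 + 2 = 31.
The greedy pick S7, S10, S2, S8, S5, S1 costs 33; no covering selection beats 31.

31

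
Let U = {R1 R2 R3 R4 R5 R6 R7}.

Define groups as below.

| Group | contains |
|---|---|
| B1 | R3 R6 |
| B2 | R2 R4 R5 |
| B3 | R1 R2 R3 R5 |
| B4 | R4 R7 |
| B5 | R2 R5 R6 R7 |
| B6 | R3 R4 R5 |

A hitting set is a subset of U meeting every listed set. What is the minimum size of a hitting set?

3

Take H = {R3, R4, R7}. Each listed group contains at least one of these, so H is a hitting set of size 3.
No choice of 2 points meets every group, so 3 is the minimum.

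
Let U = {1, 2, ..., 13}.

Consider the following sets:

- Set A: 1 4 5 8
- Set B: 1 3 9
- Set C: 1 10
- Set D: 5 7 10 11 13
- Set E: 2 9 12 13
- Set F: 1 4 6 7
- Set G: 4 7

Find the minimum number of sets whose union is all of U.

5

A and B and D and E and F together: A ∪ B ∪ D ∪ E ∪ F = {1, 2, 3, 4, 5, 6, 7, 8, 9, 10, 11, 12, 13} — every element is covered.
No 4 of the 7 sets cover everything (all 35 combinations miss at least one element), so 5 is optimal.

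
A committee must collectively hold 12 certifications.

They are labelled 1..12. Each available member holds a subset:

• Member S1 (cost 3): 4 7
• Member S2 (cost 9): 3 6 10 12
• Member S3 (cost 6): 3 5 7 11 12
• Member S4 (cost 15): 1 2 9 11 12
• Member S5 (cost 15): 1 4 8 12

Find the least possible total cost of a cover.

S2, S3, S4, S5 together cover every certification (S2 ∪ S3 ∪ S4 ∪ S5 = {1, 2, 3, 4, 5, 6, 7, 8, 9, 10, 11, 12}); total cost 9 + 6 + 15 + 15 = 45.
The greedy pick S3, S1, S2, S4, S5 costs 48; no covering selection beats 45.

45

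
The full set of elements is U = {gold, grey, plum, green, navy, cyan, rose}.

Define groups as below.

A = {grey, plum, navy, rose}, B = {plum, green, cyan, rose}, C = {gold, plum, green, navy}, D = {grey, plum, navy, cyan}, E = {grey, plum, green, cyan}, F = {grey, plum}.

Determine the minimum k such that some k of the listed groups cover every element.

B, C, and E cover everything between them: the union {gold, grey, plum, green, navy, cyan, rose} is all of U.
Only C contains gold, so C is forced; the remaining 3 elements need at least 2 more groups (each remaining group adds at most 2) — so at least 3 groups are needed, and 3 is optimal.

3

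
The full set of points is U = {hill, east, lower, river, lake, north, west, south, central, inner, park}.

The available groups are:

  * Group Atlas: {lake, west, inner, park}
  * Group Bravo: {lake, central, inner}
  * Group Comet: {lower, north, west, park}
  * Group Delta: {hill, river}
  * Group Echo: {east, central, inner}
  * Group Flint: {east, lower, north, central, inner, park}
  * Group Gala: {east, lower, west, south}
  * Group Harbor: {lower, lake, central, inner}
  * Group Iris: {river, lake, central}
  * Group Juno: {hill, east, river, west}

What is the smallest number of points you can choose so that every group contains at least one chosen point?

Take H = {hill, west, central}. Each listed group contains at least one of these, so H is a hitting set of size 3.
The groups Bravo, Delta, Gala are pairwise disjoint, so any hitting set needs a separate point for each — at least 3. Hence 3 is optimal.

3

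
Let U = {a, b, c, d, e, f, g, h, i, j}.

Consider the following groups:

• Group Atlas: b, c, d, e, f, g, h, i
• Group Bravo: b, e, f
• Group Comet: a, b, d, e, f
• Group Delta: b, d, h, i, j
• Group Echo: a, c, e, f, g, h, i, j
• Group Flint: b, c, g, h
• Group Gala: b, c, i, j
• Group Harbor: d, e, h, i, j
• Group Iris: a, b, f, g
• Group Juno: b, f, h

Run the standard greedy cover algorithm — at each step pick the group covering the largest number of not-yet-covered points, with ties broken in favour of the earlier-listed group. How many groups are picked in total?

2

Greedy: pick Atlas (covers 8 new) → pick Echo (covers 2 new). Total picks: 2.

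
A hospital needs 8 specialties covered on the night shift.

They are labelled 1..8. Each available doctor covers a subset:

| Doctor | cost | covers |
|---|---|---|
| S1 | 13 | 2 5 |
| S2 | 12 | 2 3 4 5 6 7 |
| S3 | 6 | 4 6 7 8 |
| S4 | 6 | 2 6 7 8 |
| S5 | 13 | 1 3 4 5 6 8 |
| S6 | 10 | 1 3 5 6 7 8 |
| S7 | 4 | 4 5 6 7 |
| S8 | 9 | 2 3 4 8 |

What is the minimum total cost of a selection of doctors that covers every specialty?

S6, S8 together cover every specialty (S6 ∪ S8 = {1, 2, 3, 4, 5, 6, 7, 8}); total cost 10 + 9 = 19.
The greedy pick S7, S4, S6 costs 20; no covering selection beats 19.

19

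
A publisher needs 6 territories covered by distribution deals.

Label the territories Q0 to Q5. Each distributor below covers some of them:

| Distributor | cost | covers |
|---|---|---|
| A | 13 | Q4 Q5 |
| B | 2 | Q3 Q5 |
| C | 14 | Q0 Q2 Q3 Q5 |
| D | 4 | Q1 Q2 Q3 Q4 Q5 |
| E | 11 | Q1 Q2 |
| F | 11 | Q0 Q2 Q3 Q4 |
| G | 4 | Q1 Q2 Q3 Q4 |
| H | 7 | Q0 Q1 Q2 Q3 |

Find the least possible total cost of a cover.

11

D, H together cover every territory (D ∪ H = {Q0, Q1, Q2, Q3, Q4, Q5}); total cost 4 + 7 = 11.
No covering selection has total cost below 11.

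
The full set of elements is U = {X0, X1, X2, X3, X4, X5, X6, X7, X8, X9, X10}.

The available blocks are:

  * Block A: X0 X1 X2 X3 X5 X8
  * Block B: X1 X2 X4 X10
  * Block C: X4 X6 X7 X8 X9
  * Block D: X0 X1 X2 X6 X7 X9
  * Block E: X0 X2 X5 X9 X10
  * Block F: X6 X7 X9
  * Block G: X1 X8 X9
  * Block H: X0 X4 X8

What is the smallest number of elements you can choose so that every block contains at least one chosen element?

T = {X0, X4, X9} meets every block (each contains at least one member of T), and |T| = 3.
No choice of 2 elements meets every block, so 3 is the minimum.

3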